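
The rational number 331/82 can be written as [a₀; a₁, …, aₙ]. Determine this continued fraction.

331 = 4·82 + 3, so a_0 = 4
82 = 27·3 + 1, so a_1 = 27
3 = 3·1 + 0, so a_2 = 3

[4; 27, 3]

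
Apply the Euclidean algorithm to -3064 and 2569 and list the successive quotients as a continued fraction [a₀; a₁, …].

[-2; 1, 4, 5, 3, 1, 3, 6]

⌊-3064/2569⌋ = -2, remainder 2074
⌊2569/2074⌋ = 1, remainder 495
⌊2074/495⌋ = 4, remainder 94
⌊495/94⌋ = 5, remainder 25
⌊94/25⌋ = 3, remainder 19
⌊25/19⌋ = 1, remainder 6
⌊19/6⌋ = 3, remainder 1
⌊6/1⌋ = 6, remainder 0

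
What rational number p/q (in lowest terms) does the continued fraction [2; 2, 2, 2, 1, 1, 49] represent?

Start with 49.
1 + 1/(49/1) = 1 + 1/49 = 50/49
1 + 1/(50/49) = 1 + 49/50 = 99/50
2 + 1/(99/50) = 2 + 50/99 = 248/99
2 + 1/(248/99) = 2 + 99/248 = 595/248
2 + 1/(595/248) = 2 + 248/595 = 1438/595
2 + 1/(1438/595) = 2 + 595/1438 = 3471/1438

3471/1438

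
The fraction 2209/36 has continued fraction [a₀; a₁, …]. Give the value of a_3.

3

2209 = 61·36 + 13, so a_0 = 61
36 = 2·13 + 10, so a_1 = 2
13 = 1·10 + 3, so a_2 = 1
10 = 3·3 + 1, so a_3 = 3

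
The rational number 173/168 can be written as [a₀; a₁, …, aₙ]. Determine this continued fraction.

Repeatedly divide and take the remainder:
173 ÷ 168 → quotient 1, remainder 5
168 ÷ 5 → quotient 33, remainder 3
5 ÷ 3 → quotient 1, remainder 2
3 ÷ 2 → quotient 1, remainder 1
2 ÷ 1 → quotient 2, remainder 0

[1; 33, 1, 1, 2]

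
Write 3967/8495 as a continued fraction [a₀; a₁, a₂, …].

[0; 2, 7, 14, 40]

Run the Euclidean algorithm, recording each quotient:
3967 ÷ 8495 → quotient 0, remainder 3967
8495 ÷ 3967 → quotient 2, remainder 561
3967 ÷ 561 → quotient 7, remainder 40
561 ÷ 40 → quotient 14, remainder 1
40 ÷ 1 → quotient 40, remainder 0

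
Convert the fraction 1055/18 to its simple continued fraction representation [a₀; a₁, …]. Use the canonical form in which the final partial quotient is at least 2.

Run the Euclidean algorithm, recording each quotient:
⌊1055/18⌋ = 58, remainder 11
⌊18/11⌋ = 1, remainder 7
⌊11/7⌋ = 1, remainder 4
⌊7/4⌋ = 1, remainder 3
⌊4/3⌋ = 1, remainder 1
⌊3/1⌋ = 3, remainder 0

[58; 1, 1, 1, 1, 3]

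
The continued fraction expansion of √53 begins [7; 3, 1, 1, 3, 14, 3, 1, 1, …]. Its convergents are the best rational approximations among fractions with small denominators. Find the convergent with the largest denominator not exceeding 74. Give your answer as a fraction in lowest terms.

List convergents until the denominator exceeds the bound:
a_0 = 7: 7/1  (≤ bound)
a_1 = 3: 22/3  (≤ bound)
a_2 = 1: 29/4  (≤ bound)
a_3 = 1: 51/7  (≤ bound)
a_4 = 3: 182/25  (≤ bound)
a_5 = 14: 2599/357  (> 74, stop)

182/25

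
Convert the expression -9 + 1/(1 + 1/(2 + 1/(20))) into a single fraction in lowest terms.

Use the convergent recurrence hₖ = aₖ·hₖ₋₁ + hₖ₋₂ (and likewise for the denominators kₖ):
a_0 = -9: -9/1
a_1 = 1: -8/1
a_2 = 2: -25/3
a_3 = 20: -508/61

-508/61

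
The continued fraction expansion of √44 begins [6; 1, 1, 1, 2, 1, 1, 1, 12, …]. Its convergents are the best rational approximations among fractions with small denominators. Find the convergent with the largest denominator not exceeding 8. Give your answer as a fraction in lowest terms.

53/8

List convergents until the denominator exceeds the bound:
a_0 = 6: 6/1  (≤ bound)
a_1 = 1: 7/1  (≤ bound)
a_2 = 1: 13/2  (≤ bound)
a_3 = 1: 20/3  (≤ bound)
a_4 = 2: 53/8  (≤ bound)
a_5 = 1: 73/11  (> 8, stop)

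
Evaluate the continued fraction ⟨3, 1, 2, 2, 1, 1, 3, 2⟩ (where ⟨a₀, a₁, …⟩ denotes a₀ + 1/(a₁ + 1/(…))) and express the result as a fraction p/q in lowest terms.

Starting at the tail and folding back:
Start with 2.
3 + 1/(2/1) = 3 + 1/2 = 7/2
1 + 1/(7/2) = 1 + 2/7 = 9/7
1 + 1/(9/7) = 1 + 7/9 = 16/9
2 + 1/(16/9) = 2 + 9/16 = 41/16
2 + 1/(41/16) = 2 + 16/41 = 98/41
1 + 1/(98/41) = 1 + 41/98 = 139/98
3 + 1/(139/98) = 3 + 98/139 = 515/139

515/139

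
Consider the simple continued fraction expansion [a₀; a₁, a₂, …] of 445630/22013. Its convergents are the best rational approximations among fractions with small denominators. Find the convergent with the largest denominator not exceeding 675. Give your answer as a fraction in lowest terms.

a_0 = 20: 20/1  (≤ bound)
a_1 = 4: 81/4  (≤ bound)
a_2 = 10: 830/41  (≤ bound)
a_3 = 13: 10871/537  (≤ bound)
a_4 = 3: 33443/1652  (> 675, stop)

10871/537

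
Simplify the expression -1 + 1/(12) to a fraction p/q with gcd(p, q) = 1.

-11/12

Start with 12.
-1 + 1/(12/1) = -1 + 1/12 = -11/12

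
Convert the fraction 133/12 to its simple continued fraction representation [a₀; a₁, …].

133 ÷ 12 → quotient 11, remainder 1
12 ÷ 1 → quotient 12, remainder 0

[11; 12]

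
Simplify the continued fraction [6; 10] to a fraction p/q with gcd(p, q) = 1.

61/10

a_0 = 6: 6/1
a_1 = 10: 61/10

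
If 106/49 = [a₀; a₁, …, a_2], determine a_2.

8

⌊106/49⌋ = 2, remainder 8
⌊49/8⌋ = 6, remainder 1
⌊8/1⌋ = 8, remainder 0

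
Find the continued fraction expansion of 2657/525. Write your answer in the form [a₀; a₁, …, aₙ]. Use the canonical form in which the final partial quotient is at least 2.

2657 ÷ 525 → quotient 5, remainder 32
525 ÷ 32 → quotient 16, remainder 13
32 ÷ 13 → quotient 2, remainder 6
13 ÷ 6 → quotient 2, remainder 1
6 ÷ 1 → quotient 6, remainder 0

[5; 16, 2, 2, 6]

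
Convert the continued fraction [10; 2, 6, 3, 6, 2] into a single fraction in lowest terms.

5849/559

a_0 = 10: 10/1
a_1 = 2: 21/2
a_2 = 6: 136/13
a_3 = 3: 429/41
a_4 = 6: 2710/259
a_5 = 2: 5849/559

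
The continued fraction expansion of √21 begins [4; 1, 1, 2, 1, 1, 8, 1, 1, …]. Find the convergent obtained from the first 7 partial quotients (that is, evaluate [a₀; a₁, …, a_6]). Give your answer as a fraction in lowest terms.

Starting at the tail and folding back:
Start with 8.
1 + 1/(8/1) = 1 + 1/8 = 9/8
1 + 1/(9/8) = 1 + 8/9 = 17/9
2 + 1/(17/9) = 2 + 9/17 = 43/17
1 + 1/(43/17) = 1 + 17/43 = 60/43
1 + 1/(60/43) = 1 + 43/60 = 103/60
4 + 1/(103/60) = 4 + 60/103 = 472/103

472/103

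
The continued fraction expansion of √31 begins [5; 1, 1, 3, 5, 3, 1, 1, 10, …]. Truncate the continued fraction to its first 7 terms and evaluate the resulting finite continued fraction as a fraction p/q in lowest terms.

863/155

a_0 = 5: 5/1
a_1 = 1: 6/1
a_2 = 1: 11/2
a_3 = 3: 39/7
a_4 = 5: 206/37
a_5 = 3: 657/118
a_6 = 1: 863/155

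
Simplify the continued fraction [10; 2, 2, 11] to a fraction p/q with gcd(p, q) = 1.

593/57

Starting at the tail and folding back:
Start with 11.
2 + 1/(11/1) = 2 + 1/11 = 23/11
2 + 1/(23/11) = 2 + 11/23 = 57/23
10 + 1/(57/23) = 10 + 23/57 = 593/57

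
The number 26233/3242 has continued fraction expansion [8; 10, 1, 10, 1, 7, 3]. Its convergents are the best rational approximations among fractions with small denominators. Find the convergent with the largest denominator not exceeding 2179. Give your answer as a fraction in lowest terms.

a_0 = 8: 8/1  (≤ bound)
a_1 = 10: 81/10  (≤ bound)
a_2 = 1: 89/11  (≤ bound)
a_3 = 10: 971/120  (≤ bound)
a_4 = 1: 1060/131  (≤ bound)
a_5 = 7: 8391/1037  (≤ bound)
a_6 = 3: 26233/3242  (> 2179, stop)

8391/1037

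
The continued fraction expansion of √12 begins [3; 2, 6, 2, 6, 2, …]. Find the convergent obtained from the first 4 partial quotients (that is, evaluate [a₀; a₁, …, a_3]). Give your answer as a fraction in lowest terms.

97/28

Compute successive convergents:
a_0 = 3: 3/1
a_1 = 2: 7/2
a_2 = 6: 45/13
a_3 = 2: 97/28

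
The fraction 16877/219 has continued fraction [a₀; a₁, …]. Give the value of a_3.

Apply division with remainder until the remainder is 0:
⌊16877/219⌋ = 77, remainder 14
⌊219/14⌋ = 15, remainder 9
⌊14/9⌋ = 1, remainder 5
⌊9/5⌋ = 1, remainder 4

1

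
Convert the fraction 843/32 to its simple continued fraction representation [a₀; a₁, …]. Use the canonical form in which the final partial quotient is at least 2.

[26; 2, 1, 10]

Apply division with remainder until the remainder is 0:
843 = 26·32 + 11, so a_0 = 26
32 = 2·11 + 10, so a_1 = 2
11 = 1·10 + 1, so a_2 = 1
10 = 10·1 + 0, so a_3 = 10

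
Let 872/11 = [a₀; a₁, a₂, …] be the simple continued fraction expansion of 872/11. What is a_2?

1

872 ÷ 11 → quotient 79, remainder 3
11 ÷ 3 → quotient 3, remainder 2
3 ÷ 2 → quotient 1, remainder 1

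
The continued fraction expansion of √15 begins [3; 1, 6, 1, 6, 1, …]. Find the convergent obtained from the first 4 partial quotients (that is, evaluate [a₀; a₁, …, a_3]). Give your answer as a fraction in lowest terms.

Compute successive convergents:
a_0 = 3: 3/1
a_1 = 1: 4/1
a_2 = 6: 27/7
a_3 = 1: 31/8

31/8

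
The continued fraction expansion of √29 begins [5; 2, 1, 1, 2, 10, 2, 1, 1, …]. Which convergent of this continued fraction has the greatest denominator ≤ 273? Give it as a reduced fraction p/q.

727/135

a_0 = 5: 5/1  (≤ bound)
a_1 = 2: 11/2  (≤ bound)
a_2 = 1: 16/3  (≤ bound)
a_3 = 1: 27/5  (≤ bound)
a_4 = 2: 70/13  (≤ bound)
a_5 = 10: 727/135  (≤ bound)
a_6 = 2: 1524/283  (> 273, stop)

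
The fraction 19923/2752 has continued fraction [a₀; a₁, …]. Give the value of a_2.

19923 = 7·2752 + 659, so a_0 = 7
2752 = 4·659 + 116, so a_1 = 4
659 = 5·116 + 79, so a_2 = 5

5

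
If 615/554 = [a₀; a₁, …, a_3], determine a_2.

12

⌊615/554⌋ = 1, remainder 61
⌊554/61⌋ = 9, remainder 5
⌊61/5⌋ = 12, remainder 1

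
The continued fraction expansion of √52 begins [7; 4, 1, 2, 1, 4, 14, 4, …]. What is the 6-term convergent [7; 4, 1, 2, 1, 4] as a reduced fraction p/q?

649/90

Start with 4.
1 + 1/(4/1) = 1 + 1/4 = 5/4
2 + 1/(5/4) = 2 + 4/5 = 14/5
1 + 1/(14/5) = 1 + 5/14 = 19/14
4 + 1/(19/14) = 4 + 14/19 = 90/19
7 + 1/(90/19) = 7 + 19/90 = 649/90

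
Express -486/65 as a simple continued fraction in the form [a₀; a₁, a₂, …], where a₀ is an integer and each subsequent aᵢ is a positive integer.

Apply division with remainder until the remainder is 0:
⌊-486/65⌋ = -8, remainder 34
⌊65/34⌋ = 1, remainder 31
⌊34/31⌋ = 1, remainder 3
⌊31/3⌋ = 10, remainder 1
⌊3/1⌋ = 3, remainder 0

[-8; 1, 1, 10, 3]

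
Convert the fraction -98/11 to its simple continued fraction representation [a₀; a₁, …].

-98 = -9·11 + 1, so a_0 = -9
11 = 11·1 + 0, so a_1 = 11

[-9; 11]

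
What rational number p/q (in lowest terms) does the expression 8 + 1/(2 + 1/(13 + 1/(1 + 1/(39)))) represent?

Start with 39.
1 + 1/(39/1) = 1 + 1/39 = 40/39
13 + 1/(40/39) = 13 + 39/40 = 559/40
2 + 1/(559/40) = 2 + 40/559 = 1158/559
8 + 1/(1158/559) = 8 + 559/1158 = 9823/1158

9823/1158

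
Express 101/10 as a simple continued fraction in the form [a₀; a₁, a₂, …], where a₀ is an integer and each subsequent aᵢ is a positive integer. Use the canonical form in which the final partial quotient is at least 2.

[10; 10]

Apply division with remainder until the remainder is 0:
101 = 10·10 + 1, so a_0 = 10
10 = 10·1 + 0, so a_1 = 10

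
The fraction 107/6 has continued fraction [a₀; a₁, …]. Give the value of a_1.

⌊107/6⌋ = 17, remainder 5
⌊6/5⌋ = 1, remainder 1

1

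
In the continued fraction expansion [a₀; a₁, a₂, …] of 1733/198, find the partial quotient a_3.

1733 ÷ 198 → quotient 8, remainder 149
198 ÷ 149 → quotient 1, remainder 49
149 ÷ 49 → quotient 3, remainder 2
49 ÷ 2 → quotient 24, remainder 1

24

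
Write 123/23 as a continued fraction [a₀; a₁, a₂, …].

123 ÷ 23 → quotient 5, remainder 8
23 ÷ 8 → quotient 2, remainder 7
8 ÷ 7 → quotient 1, remainder 1
7 ÷ 1 → quotient 7, remainder 0

[5; 2, 1, 7]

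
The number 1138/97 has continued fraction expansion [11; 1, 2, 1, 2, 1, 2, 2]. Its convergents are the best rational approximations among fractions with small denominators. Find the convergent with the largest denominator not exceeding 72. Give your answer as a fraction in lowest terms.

List convergents until the denominator exceeds the bound:
a_0 = 11: 11/1  (≤ bound)
a_1 = 1: 12/1  (≤ bound)
a_2 = 2: 35/3  (≤ bound)
a_3 = 1: 47/4  (≤ bound)
a_4 = 2: 129/11  (≤ bound)
a_5 = 1: 176/15  (≤ bound)
a_6 = 2: 481/41  (≤ bound)
a_7 = 2: 1138/97  (> 72, stop)

481/41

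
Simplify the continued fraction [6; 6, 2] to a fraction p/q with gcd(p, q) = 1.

80/13

Collapse the nested fraction from the inside out:
Start with 2.
6 + 1/(2/1) = 6 + 1/2 = 13/2
6 + 1/(13/2) = 6 + 2/13 = 80/13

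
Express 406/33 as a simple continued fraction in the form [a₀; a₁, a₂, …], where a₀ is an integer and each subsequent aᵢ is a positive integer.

[12; 3, 3, 3]

⌊406/33⌋ = 12, remainder 10
⌊33/10⌋ = 3, remainder 3
⌊10/3⌋ = 3, remainder 1
⌊3/1⌋ = 3, remainder 0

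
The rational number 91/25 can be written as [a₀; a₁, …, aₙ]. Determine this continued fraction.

Run the Euclidean algorithm, recording each quotient:
91 ÷ 25 → quotient 3, remainder 16
25 ÷ 16 → quotient 1, remainder 9
16 ÷ 9 → quotient 1, remainder 7
9 ÷ 7 → quotient 1, remainder 2
7 ÷ 2 → quotient 3, remainder 1
2 ÷ 1 → quotient 2, remainder 0

[3; 1, 1, 1, 3, 2]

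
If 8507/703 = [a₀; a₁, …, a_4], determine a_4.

Repeatedly divide and take the remainder:
⌊8507/703⌋ = 12, remainder 71
⌊703/71⌋ = 9, remainder 64
⌊71/64⌋ = 1, remainder 7
⌊64/7⌋ = 9, remainder 1
⌊7/1⌋ = 7, remainder 0

7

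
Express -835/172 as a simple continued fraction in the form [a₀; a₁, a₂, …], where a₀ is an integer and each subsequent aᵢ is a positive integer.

[-5; 6, 1, 7, 3]

Apply division with remainder until the remainder is 0:
-835 ÷ 172 → quotient -5, remainder 25
172 ÷ 25 → quotient 6, remainder 22
25 ÷ 22 → quotient 1, remainder 3
22 ÷ 3 → quotient 7, remainder 1
3 ÷ 1 → quotient 3, remainder 0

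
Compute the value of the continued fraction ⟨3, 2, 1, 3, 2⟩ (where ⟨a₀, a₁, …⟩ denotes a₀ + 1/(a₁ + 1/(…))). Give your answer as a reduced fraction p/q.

84/25

Starting at the tail and folding back:
Start with 2.
3 + 1/(2/1) = 3 + 1/2 = 7/2
1 + 1/(7/2) = 1 + 2/7 = 9/7
2 + 1/(9/7) = 2 + 7/9 = 25/9
3 + 1/(25/9) = 3 + 9/25 = 84/25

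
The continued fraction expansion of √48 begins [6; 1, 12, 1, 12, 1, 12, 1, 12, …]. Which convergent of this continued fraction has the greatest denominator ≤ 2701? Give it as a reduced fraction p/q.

List convergents until the denominator exceeds the bound:
a_0 = 6: 6/1  (≤ bound)
a_1 = 1: 7/1  (≤ bound)
a_2 = 12: 90/13  (≤ bound)
a_3 = 1: 97/14  (≤ bound)
a_4 = 12: 1254/181  (≤ bound)
a_5 = 1: 1351/195  (≤ bound)
a_6 = 12: 17466/2521  (≤ bound)
a_7 = 1: 18817/2716  (> 2701, stop)

17466/2521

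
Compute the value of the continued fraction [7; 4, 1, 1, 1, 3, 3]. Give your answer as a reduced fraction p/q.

1205/167

Start with 3.
3 + 1/(3/1) = 3 + 1/3 = 10/3
1 + 1/(10/3) = 1 + 3/10 = 13/10
1 + 1/(13/10) = 1 + 10/13 = 23/13
1 + 1/(23/13) = 1 + 13/23 = 36/23
4 + 1/(36/23) = 4 + 23/36 = 167/36
7 + 1/(167/36) = 7 + 36/167 = 1205/167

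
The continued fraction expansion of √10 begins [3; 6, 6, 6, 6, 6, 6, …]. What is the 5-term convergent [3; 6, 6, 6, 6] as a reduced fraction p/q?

a_0 = 3: 3/1
a_1 = 6: 19/6
a_2 = 6: 117/37
a_3 = 6: 721/228
a_4 = 6: 4443/1405

4443/1405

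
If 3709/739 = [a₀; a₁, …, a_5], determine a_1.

Run the Euclidean algorithm, recording each quotient:
⌊3709/739⌋ = 5, remainder 14
⌊739/14⌋ = 52, remainder 11

52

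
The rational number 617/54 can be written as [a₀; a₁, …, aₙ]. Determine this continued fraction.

Apply division with remainder until the remainder is 0:
⌊617/54⌋ = 11, remainder 23
⌊54/23⌋ = 2, remainder 8
⌊23/8⌋ = 2, remainder 7
⌊8/7⌋ = 1, remainder 1
⌊7/1⌋ = 7, remainder 0

[11; 2, 2, 1, 7]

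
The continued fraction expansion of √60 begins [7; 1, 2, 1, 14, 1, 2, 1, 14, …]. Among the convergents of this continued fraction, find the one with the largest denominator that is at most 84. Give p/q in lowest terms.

a_0 = 7: 7/1  (≤ bound)
a_1 = 1: 8/1  (≤ bound)
a_2 = 2: 23/3  (≤ bound)
a_3 = 1: 31/4  (≤ bound)
a_4 = 14: 457/59  (≤ bound)
a_5 = 1: 488/63  (≤ bound)
a_6 = 2: 1433/185  (> 84, stop)

488/63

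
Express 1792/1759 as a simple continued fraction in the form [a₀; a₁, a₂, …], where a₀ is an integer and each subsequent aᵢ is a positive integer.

[1; 53, 3, 3, 3]

1792 = 1·1759 + 33, so a_0 = 1
1759 = 53·33 + 10, so a_1 = 53
33 = 3·10 + 3, so a_2 = 3
10 = 3·3 + 1, so a_3 = 3
3 = 3·1 + 0, so a_4 = 3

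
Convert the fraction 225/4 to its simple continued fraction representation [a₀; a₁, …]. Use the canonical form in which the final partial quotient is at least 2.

Apply division with remainder until the remainder is 0:
225 = 56·4 + 1, so a_0 = 56
4 = 4·1 + 0, so a_1 = 4

[56; 4]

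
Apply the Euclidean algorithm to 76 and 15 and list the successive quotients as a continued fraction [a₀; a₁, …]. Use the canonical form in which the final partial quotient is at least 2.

[5; 15]

Repeatedly divide and take the remainder:
⌊76/15⌋ = 5, remainder 1
⌊15/1⌋ = 15, remainder 0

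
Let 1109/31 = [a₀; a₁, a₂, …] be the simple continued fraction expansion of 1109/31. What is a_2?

Repeatedly divide and take the remainder:
1109 ÷ 31 → quotient 35, remainder 24
31 ÷ 24 → quotient 1, remainder 7
24 ÷ 7 → quotient 3, remainder 3

3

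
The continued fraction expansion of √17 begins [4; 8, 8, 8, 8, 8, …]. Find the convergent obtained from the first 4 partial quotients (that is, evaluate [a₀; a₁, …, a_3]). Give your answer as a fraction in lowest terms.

Use the convergent recurrence hₖ = aₖ·hₖ₋₁ + hₖ₋₂ (and likewise for the denominators kₖ):
a_0 = 4: 4/1
a_1 = 8: 33/8
a_2 = 8: 268/65
a_3 = 8: 2177/528

2177/528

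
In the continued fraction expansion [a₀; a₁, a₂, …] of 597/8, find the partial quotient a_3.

Apply division with remainder until the remainder is 0:
597 ÷ 8 → quotient 74, remainder 5
8 ÷ 5 → quotient 1, remainder 3
5 ÷ 3 → quotient 1, remainder 2
3 ÷ 2 → quotient 1, remainder 1

1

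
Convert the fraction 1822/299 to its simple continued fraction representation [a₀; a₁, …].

1822 ÷ 299 → quotient 6, remainder 28
299 ÷ 28 → quotient 10, remainder 19
28 ÷ 19 → quotient 1, remainder 9
19 ÷ 9 → quotient 2, remainder 1
9 ÷ 1 → quotient 9, remainder 0

[6; 10, 1, 2, 9]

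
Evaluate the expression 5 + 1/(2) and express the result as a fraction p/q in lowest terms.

Start with 2.
5 + 1/(2/1) = 5 + 1/2 = 11/2

11/2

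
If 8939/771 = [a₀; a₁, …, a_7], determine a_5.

8939 = 11·771 + 458, so a_0 = 11
771 = 1·458 + 313, so a_1 = 1
458 = 1·313 + 145, so a_2 = 1
313 = 2·145 + 23, so a_3 = 2
145 = 6·23 + 7, so a_4 = 6
23 = 3·7 + 2, so a_5 = 3

3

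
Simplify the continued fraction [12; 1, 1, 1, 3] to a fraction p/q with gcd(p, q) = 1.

139/11

Starting at the tail and folding back:
Start with 3.
1 + 1/(3/1) = 1 + 1/3 = 4/3
1 + 1/(4/3) = 1 + 3/4 = 7/4
1 + 1/(7/4) = 1 + 4/7 = 11/7
12 + 1/(11/7) = 12 + 7/11 = 139/11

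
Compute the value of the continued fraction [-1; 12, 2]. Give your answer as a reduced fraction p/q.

-23/25

Compute successive convergents:
a_0 = -1: -1/1
a_1 = 12: -11/12
a_2 = 2: -23/25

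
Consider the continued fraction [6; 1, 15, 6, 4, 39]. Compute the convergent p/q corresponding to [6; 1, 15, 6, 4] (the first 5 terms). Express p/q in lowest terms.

Collapse the nested fraction from the inside out:
Start with 4.
6 + 1/(4/1) = 6 + 1/4 = 25/4
15 + 1/(25/4) = 15 + 4/25 = 379/25
1 + 1/(379/25) = 1 + 25/379 = 404/379
6 + 1/(404/379) = 6 + 379/404 = 2803/404

2803/404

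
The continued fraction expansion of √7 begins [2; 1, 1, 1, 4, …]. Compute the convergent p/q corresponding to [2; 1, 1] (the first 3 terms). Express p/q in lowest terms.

5/2

a_0 = 2: 2/1
a_1 = 1: 3/1
a_2 = 1: 5/2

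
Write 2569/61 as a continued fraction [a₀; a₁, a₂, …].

2569 ÷ 61 → quotient 42, remainder 7
61 ÷ 7 → quotient 8, remainder 5
7 ÷ 5 → quotient 1, remainder 2
5 ÷ 2 → quotient 2, remainder 1
2 ÷ 1 → quotient 2, remainder 0

[42; 8, 1, 2, 2]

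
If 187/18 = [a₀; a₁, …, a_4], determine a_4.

3

⌊187/18⌋ = 10, remainder 7
⌊18/7⌋ = 2, remainder 4
⌊7/4⌋ = 1, remainder 3
⌊4/3⌋ = 1, remainder 1
⌊3/1⌋ = 3, remainder 0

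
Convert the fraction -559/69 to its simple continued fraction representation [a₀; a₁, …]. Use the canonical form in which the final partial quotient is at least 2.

-559 = -9·69 + 62, so a_0 = -9
69 = 1·62 + 7, so a_1 = 1
62 = 8·7 + 6, so a_2 = 8
7 = 1·6 + 1, so a_3 = 1
6 = 6·1 + 0, so a_4 = 6

[-9; 1, 8, 1, 6]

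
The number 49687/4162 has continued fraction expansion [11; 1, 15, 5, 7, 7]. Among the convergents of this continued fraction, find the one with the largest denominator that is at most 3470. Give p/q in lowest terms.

6960/583

a_0 = 11: 11/1  (≤ bound)
a_1 = 1: 12/1  (≤ bound)
a_2 = 15: 191/16  (≤ bound)
a_3 = 5: 967/81  (≤ bound)
a_4 = 7: 6960/583  (≤ bound)
a_5 = 7: 49687/4162  (> 3470, stop)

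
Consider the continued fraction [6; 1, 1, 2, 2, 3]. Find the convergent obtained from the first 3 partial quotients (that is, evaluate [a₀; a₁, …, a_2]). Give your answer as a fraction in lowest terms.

a_0 = 6: 6/1
a_1 = 1: 7/1
a_2 = 1: 13/2

13/2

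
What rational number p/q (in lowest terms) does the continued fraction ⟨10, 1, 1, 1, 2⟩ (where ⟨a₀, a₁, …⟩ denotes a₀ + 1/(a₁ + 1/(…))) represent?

85/8

Compute successive convergents:
a_0 = 10: 10/1
a_1 = 1: 11/1
a_2 = 1: 21/2
a_3 = 1: 32/3
a_4 = 2: 85/8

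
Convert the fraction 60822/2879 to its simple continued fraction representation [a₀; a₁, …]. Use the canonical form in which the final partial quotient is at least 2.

[21; 7, 1, 13, 1, 1, 12]

Apply division with remainder until the remainder is 0:
60822 ÷ 2879 → quotient 21, remainder 363
2879 ÷ 363 → quotient 7, remainder 338
363 ÷ 338 → quotient 1, remainder 25
338 ÷ 25 → quotient 13, remainder 13
25 ÷ 13 → quotient 1, remainder 12
13 ÷ 12 → quotient 1, remainder 1
12 ÷ 1 → quotient 12, remainder 0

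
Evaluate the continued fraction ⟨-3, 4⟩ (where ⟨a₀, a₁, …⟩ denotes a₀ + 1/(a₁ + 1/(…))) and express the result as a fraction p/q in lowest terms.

Compute successive convergents:
a_0 = -3: -3/1
a_1 = 4: -11/4

-11/4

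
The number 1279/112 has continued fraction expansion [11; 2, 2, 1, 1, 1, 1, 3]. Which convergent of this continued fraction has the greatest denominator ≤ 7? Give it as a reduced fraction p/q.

80/7

List convergents until the denominator exceeds the bound:
a_0 = 11: 11/1  (≤ bound)
a_1 = 2: 23/2  (≤ bound)
a_2 = 2: 57/5  (≤ bound)
a_3 = 1: 80/7  (≤ bound)
a_4 = 1: 137/12  (> 7, stop)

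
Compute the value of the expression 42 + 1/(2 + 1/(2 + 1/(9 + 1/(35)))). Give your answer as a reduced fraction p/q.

Starting at the tail and folding back:
Start with 35.
9 + 1/(35/1) = 9 + 1/35 = 316/35
2 + 1/(316/35) = 2 + 35/316 = 667/316
2 + 1/(667/316) = 2 + 316/667 = 1650/667
42 + 1/(1650/667) = 42 + 667/1650 = 69967/1650

69967/1650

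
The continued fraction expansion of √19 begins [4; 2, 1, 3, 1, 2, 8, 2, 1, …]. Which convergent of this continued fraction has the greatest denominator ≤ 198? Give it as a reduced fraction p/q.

a_0 = 4: 4/1  (≤ bound)
a_1 = 2: 9/2  (≤ bound)
a_2 = 1: 13/3  (≤ bound)
a_3 = 3: 48/11  (≤ bound)
a_4 = 1: 61/14  (≤ bound)
a_5 = 2: 170/39  (≤ bound)
a_6 = 8: 1421/326  (> 198, stop)

170/39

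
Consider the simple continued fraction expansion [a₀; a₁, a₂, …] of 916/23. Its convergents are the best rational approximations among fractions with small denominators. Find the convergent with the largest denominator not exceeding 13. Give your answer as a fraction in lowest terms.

239/6

a_0 = 39: 39/1  (≤ bound)
a_1 = 1: 40/1  (≤ bound)
a_2 = 4: 199/5  (≤ bound)
a_3 = 1: 239/6  (≤ bound)
a_4 = 3: 916/23  (> 13, stop)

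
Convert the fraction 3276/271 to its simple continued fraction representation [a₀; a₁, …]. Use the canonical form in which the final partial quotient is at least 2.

[12; 11, 3, 2, 3]

⌊3276/271⌋ = 12, remainder 24
⌊271/24⌋ = 11, remainder 7
⌊24/7⌋ = 3, remainder 3
⌊7/3⌋ = 2, remainder 1
⌊3/1⌋ = 3, remainder 0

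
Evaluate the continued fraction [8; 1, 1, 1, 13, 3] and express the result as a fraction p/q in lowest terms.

Start with 3.
13 + 1/(3/1) = 13 + 1/3 = 40/3
1 + 1/(40/3) = 1 + 3/40 = 43/40
1 + 1/(43/40) = 1 + 40/43 = 83/43
1 + 1/(83/43) = 1 + 43/83 = 126/83
8 + 1/(126/83) = 8 + 83/126 = 1091/126

1091/126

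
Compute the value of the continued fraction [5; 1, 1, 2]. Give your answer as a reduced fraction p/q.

Use the convergent recurrence hₖ = aₖ·hₖ₋₁ + hₖ₋₂ (and likewise for the denominators kₖ):
a_0 = 5: 5/1
a_1 = 1: 6/1
a_2 = 1: 11/2
a_3 = 2: 28/5

28/5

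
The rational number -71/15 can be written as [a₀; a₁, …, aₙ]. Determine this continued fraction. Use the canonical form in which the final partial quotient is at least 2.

[-5; 3, 1, 3]

-71 ÷ 15 → quotient -5, remainder 4
15 ÷ 4 → quotient 3, remainder 3
4 ÷ 3 → quotient 1, remainder 1
3 ÷ 1 → quotient 3, remainder 0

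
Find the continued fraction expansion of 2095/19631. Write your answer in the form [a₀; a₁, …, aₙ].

2095 = 0·19631 + 2095, so a_0 = 0
19631 = 9·2095 + 776, so a_1 = 9
2095 = 2·776 + 543, so a_2 = 2
776 = 1·543 + 233, so a_3 = 1
543 = 2·233 + 77, so a_4 = 2
233 = 3·77 + 2, so a_5 = 3
77 = 38·2 + 1, so a_6 = 38
2 = 2·1 + 0, so a_7 = 2

[0; 9, 2, 1, 2, 3, 38, 2]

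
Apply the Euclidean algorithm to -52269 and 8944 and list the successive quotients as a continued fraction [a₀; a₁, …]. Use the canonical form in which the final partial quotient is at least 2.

-52269 = -6·8944 + 1395, so a_0 = -6
8944 = 6·1395 + 574, so a_1 = 6
1395 = 2·574 + 247, so a_2 = 2
574 = 2·247 + 80, so a_3 = 2
247 = 3·80 + 7, so a_4 = 3
80 = 11·7 + 3, so a_5 = 11
7 = 2·3 + 1, so a_6 = 2
3 = 3·1 + 0, so a_7 = 3

[-6; 6, 2, 2, 3, 11, 2, 3]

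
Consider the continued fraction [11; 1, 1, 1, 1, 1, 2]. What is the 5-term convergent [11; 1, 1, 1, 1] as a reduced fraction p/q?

58/5

Start with 1.
1 + 1/(1/1) = 1 + 1/1 = 2/1
1 + 1/(2/1) = 1 + 1/2 = 3/2
1 + 1/(3/2) = 1 + 2/3 = 5/3
11 + 1/(5/3) = 11 + 3/5 = 58/5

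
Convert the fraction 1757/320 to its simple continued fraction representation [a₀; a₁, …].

[5; 2, 26, 6]

⌊1757/320⌋ = 5, remainder 157
⌊320/157⌋ = 2, remainder 6
⌊157/6⌋ = 26, remainder 1
⌊6/1⌋ = 6, remainder 0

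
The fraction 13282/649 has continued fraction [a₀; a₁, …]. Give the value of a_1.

2

Run the Euclidean algorithm, recording each quotient:
⌊13282/649⌋ = 20, remainder 302
⌊649/302⌋ = 2, remainder 45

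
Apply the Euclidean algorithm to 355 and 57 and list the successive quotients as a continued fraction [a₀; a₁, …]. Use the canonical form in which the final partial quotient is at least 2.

355 ÷ 57 → quotient 6, remainder 13
57 ÷ 13 → quotient 4, remainder 5
13 ÷ 5 → quotient 2, remainder 3
5 ÷ 3 → quotient 1, remainder 2
3 ÷ 2 → quotient 1, remainder 1
2 ÷ 1 → quotient 2, remainder 0

[6; 4, 2, 1, 1, 2]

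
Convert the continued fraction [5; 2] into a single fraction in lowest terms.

11/2

Start with 2.
5 + 1/(2/1) = 5 + 1/2 = 11/2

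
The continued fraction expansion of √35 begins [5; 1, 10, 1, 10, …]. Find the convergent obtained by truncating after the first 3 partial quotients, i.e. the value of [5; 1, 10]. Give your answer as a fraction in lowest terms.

65/11

Starting at the tail and folding back:
Start with 10.
1 + 1/(10/1) = 1 + 1/10 = 11/10
5 + 1/(11/10) = 5 + 10/11 = 65/11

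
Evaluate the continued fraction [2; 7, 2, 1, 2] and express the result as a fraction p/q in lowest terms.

126/59

Collapse the nested fraction from the inside out:
Start with 2.
1 + 1/(2/1) = 1 + 1/2 = 3/2
2 + 1/(3/2) = 2 + 2/3 = 8/3
7 + 1/(8/3) = 7 + 3/8 = 59/8
2 + 1/(59/8) = 2 + 8/59 = 126/59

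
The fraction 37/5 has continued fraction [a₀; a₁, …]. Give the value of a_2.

2

Run the Euclidean algorithm, recording each quotient:
37 ÷ 5 → quotient 7, remainder 2
5 ÷ 2 → quotient 2, remainder 1
2 ÷ 1 → quotient 2, remainder 0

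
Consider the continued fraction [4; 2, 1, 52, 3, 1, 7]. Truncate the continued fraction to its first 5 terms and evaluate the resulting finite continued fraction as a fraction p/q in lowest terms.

Use the convergent recurrence hₖ = aₖ·hₖ₋₁ + hₖ₋₂ (and likewise for the denominators kₖ):
a_0 = 4: 4/1
a_1 = 2: 9/2
a_2 = 1: 13/3
a_3 = 52: 685/158
a_4 = 3: 2068/477

2068/477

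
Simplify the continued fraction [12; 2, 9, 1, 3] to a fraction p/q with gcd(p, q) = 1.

Start with 3.
1 + 1/(3/1) = 1 + 1/3 = 4/3
9 + 1/(4/3) = 9 + 3/4 = 39/4
2 + 1/(39/4) = 2 + 4/39 = 82/39
12 + 1/(82/39) = 12 + 39/82 = 1023/82

1023/82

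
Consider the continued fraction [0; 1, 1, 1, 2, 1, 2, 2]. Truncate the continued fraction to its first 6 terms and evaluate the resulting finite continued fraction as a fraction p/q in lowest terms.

7/11

a_0 = 0: 0/1
a_1 = 1: 1/1
a_2 = 1: 1/2
a_3 = 1: 2/3
a_4 = 2: 5/8
a_5 = 1: 7/11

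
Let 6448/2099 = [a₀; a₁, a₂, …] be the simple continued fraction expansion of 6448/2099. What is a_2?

1

Apply division with remainder until the remainder is 0:
6448 ÷ 2099 → quotient 3, remainder 151
2099 ÷ 151 → quotient 13, remainder 136
151 ÷ 136 → quotient 1, remainder 15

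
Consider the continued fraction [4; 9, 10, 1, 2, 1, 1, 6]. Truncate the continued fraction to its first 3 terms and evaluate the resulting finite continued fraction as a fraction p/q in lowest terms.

Start with 10.
9 + 1/(10/1) = 9 + 1/10 = 91/10
4 + 1/(91/10) = 4 + 10/91 = 374/91

374/91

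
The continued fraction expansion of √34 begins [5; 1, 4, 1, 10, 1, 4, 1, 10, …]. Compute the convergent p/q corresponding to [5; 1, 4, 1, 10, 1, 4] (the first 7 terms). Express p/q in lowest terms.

2035/349

Start with 4.
1 + 1/(4/1) = 1 + 1/4 = 5/4
10 + 1/(5/4) = 10 + 4/5 = 54/5
1 + 1/(54/5) = 1 + 5/54 = 59/54
4 + 1/(59/54) = 4 + 54/59 = 290/59
1 + 1/(290/59) = 1 + 59/290 = 349/290
5 + 1/(349/290) = 5 + 290/349 = 2035/349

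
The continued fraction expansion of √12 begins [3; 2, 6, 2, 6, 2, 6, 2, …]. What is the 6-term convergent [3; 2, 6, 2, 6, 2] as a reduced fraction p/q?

1351/390

Work from the innermost term outward:
Start with 2.
6 + 1/(2/1) = 6 + 1/2 = 13/2
2 + 1/(13/2) = 2 + 2/13 = 28/13
6 + 1/(28/13) = 6 + 13/28 = 181/28
2 + 1/(181/28) = 2 + 28/181 = 390/181
3 + 1/(390/181) = 3 + 181/390 = 1351/390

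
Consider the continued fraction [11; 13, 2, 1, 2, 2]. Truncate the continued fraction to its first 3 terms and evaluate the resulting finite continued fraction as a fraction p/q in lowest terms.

299/27

Work from the innermost term outward:
Start with 2.
13 + 1/(2/1) = 13 + 1/2 = 27/2
11 + 1/(27/2) = 11 + 2/27 = 299/27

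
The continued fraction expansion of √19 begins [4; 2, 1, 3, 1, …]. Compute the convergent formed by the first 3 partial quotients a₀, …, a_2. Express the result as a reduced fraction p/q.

13/3

Start with 1.
2 + 1/(1/1) = 2 + 1/1 = 3/1
4 + 1/(3/1) = 4 + 1/3 = 13/3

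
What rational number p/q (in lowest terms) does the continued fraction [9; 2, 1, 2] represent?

Starting at the tail and folding back:
Start with 2.
1 + 1/(2/1) = 1 + 1/2 = 3/2
2 + 1/(3/2) = 2 + 2/3 = 8/3
9 + 1/(8/3) = 9 + 3/8 = 75/8

75/8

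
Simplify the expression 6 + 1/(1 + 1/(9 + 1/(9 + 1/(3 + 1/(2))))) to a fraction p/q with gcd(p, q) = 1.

4534/657

Use the convergent recurrence hₖ = aₖ·hₖ₋₁ + hₖ₋₂ (and likewise for the denominators kₖ):
a_0 = 6: 6/1
a_1 = 1: 7/1
a_2 = 9: 69/10
a_3 = 9: 628/91
a_4 = 3: 1953/283
a_5 = 2: 4534/657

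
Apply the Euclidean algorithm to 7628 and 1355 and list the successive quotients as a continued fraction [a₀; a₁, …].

⌊7628/1355⌋ = 5, remainder 853
⌊1355/853⌋ = 1, remainder 502
⌊853/502⌋ = 1, remainder 351
⌊502/351⌋ = 1, remainder 151
⌊351/151⌋ = 2, remainder 49
⌊151/49⌋ = 3, remainder 4
⌊49/4⌋ = 12, remainder 1
⌊4/1⌋ = 4, remainder 0

[5; 1, 1, 1, 2, 3, 12, 4]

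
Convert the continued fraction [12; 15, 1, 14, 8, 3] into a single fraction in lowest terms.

Starting at the tail and folding back:
Start with 3.
8 + 1/(3/1) = 8 + 1/3 = 25/3
14 + 1/(25/3) = 14 + 3/25 = 353/25
1 + 1/(353/25) = 1 + 25/353 = 378/353
15 + 1/(378/353) = 15 + 353/378 = 6023/378
12 + 1/(6023/378) = 12 + 378/6023 = 72654/6023

72654/6023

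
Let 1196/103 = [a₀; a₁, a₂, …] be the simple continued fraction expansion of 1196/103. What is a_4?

1

1196 = 11·103 + 63, so a_0 = 11
103 = 1·63 + 40, so a_1 = 1
63 = 1·40 + 23, so a_2 = 1
40 = 1·23 + 17, so a_3 = 1
23 = 1·17 + 6, so a_4 = 1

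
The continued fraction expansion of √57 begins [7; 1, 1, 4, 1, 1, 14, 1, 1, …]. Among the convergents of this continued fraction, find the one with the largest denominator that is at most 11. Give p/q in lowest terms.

83/11

List convergents until the denominator exceeds the bound:
a_0 = 7: 7/1  (≤ bound)
a_1 = 1: 8/1  (≤ bound)
a_2 = 1: 15/2  (≤ bound)
a_3 = 4: 68/9  (≤ bound)
a_4 = 1: 83/11  (≤ bound)
a_5 = 1: 151/20  (> 11, stop)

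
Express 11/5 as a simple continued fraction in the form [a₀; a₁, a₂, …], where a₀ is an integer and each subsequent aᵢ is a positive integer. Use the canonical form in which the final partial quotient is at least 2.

[2; 5]

⌊11/5⌋ = 2, remainder 1
⌊5/1⌋ = 5, remainder 0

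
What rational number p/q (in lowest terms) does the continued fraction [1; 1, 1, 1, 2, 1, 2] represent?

Compute successive convergents:
a_0 = 1: 1/1
a_1 = 1: 2/1
a_2 = 1: 3/2
a_3 = 1: 5/3
a_4 = 2: 13/8
a_5 = 1: 18/11
a_6 = 2: 49/30

49/30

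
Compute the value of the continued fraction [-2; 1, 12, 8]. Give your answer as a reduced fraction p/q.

a_0 = -2: -2/1
a_1 = 1: -1/1
a_2 = 12: -14/13
a_3 = 8: -113/105

-113/105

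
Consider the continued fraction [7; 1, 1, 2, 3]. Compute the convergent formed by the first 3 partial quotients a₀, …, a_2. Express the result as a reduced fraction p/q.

Build up convergents one term at a time:
a_0 = 7: 7/1
a_1 = 1: 8/1
a_2 = 1: 15/2

15/2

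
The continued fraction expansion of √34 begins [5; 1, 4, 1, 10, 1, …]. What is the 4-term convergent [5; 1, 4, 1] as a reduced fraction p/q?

Compute successive convergents:
a_0 = 5: 5/1
a_1 = 1: 6/1
a_2 = 4: 29/5
a_3 = 1: 35/6

35/6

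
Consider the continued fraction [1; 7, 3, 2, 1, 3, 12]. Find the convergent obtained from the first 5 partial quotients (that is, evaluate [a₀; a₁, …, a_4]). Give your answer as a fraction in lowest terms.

Build up convergents one term at a time:
a_0 = 1: 1/1
a_1 = 7: 8/7
a_2 = 3: 25/22
a_3 = 2: 58/51
a_4 = 1: 83/73

83/73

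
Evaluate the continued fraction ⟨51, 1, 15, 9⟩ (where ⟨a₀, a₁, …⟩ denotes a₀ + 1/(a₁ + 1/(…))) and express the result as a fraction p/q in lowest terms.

7531/145

Collapse the nested fraction from the inside out:
Start with 9.
15 + 1/(9/1) = 15 + 1/9 = 136/9
1 + 1/(136/9) = 1 + 9/136 = 145/136
51 + 1/(145/136) = 51 + 136/145 = 7531/145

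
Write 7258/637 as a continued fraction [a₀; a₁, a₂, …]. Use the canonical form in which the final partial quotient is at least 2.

7258 ÷ 637 → quotient 11, remainder 251
637 ÷ 251 → quotient 2, remainder 135
251 ÷ 135 → quotient 1, remainder 116
135 ÷ 116 → quotient 1, remainder 19
116 ÷ 19 → quotient 6, remainder 2
19 ÷ 2 → quotient 9, remainder 1
2 ÷ 1 → quotient 2, remainder 0

[11; 2, 1, 1, 6, 9, 2]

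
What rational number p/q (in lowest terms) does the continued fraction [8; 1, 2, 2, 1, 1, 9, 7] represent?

10081/1158

Start with 7.
9 + 1/(7/1) = 9 + 1/7 = 64/7
1 + 1/(64/7) = 1 + 7/64 = 71/64
1 + 1/(71/64) = 1 + 64/71 = 135/71
2 + 1/(135/71) = 2 + 71/135 = 341/135
2 + 1/(341/135) = 2 + 135/341 = 817/341
1 + 1/(817/341) = 1 + 341/817 = 1158/817
8 + 1/(1158/817) = 8 + 817/1158 = 10081/1158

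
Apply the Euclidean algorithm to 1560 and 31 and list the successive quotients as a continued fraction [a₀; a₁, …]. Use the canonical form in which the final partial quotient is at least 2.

[50; 3, 10]

1560 ÷ 31 → quotient 50, remainder 10
31 ÷ 10 → quotient 3, remainder 1
10 ÷ 1 → quotient 10, remainder 0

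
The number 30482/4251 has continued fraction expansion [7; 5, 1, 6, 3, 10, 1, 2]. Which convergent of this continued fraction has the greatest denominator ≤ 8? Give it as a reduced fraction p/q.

43/6

a_0 = 7: 7/1  (≤ bound)
a_1 = 5: 36/5  (≤ bound)
a_2 = 1: 43/6  (≤ bound)
a_3 = 6: 294/41  (> 8, stop)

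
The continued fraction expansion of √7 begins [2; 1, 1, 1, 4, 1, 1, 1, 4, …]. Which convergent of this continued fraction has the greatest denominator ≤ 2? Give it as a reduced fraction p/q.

5/2

a_0 = 2: 2/1  (≤ bound)
a_1 = 1: 3/1  (≤ bound)
a_2 = 1: 5/2  (≤ bound)
a_3 = 1: 8/3  (> 2, stop)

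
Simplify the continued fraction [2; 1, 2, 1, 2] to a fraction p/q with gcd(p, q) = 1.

30/11

Start with 2.
1 + 1/(2/1) = 1 + 1/2 = 3/2
2 + 1/(3/2) = 2 + 2/3 = 8/3
1 + 1/(8/3) = 1 + 3/8 = 11/8
2 + 1/(11/8) = 2 + 8/11 = 30/11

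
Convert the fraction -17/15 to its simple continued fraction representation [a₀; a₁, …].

[-2; 1, 6, 2]

-17 ÷ 15 → quotient -2, remainder 13
15 ÷ 13 → quotient 1, remainder 2
13 ÷ 2 → quotient 6, remainder 1
2 ÷ 1 → quotient 2, remainder 0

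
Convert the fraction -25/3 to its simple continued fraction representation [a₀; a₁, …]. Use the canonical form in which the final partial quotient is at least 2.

[-9; 1, 2]

-25 ÷ 3 → quotient -9, remainder 2
3 ÷ 2 → quotient 1, remainder 1
2 ÷ 1 → quotient 2, remainder 0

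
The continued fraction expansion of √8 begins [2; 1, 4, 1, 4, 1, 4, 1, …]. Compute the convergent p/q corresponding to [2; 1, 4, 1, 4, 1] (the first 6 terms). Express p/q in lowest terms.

Use the convergent recurrence hₖ = aₖ·hₖ₋₁ + hₖ₋₂ (and likewise for the denominators kₖ):
a_0 = 2: 2/1
a_1 = 1: 3/1
a_2 = 4: 14/5
a_3 = 1: 17/6
a_4 = 4: 82/29
a_5 = 1: 99/35

99/35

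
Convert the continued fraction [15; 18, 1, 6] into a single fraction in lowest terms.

Start with 6.
1 + 1/(6/1) = 1 + 1/6 = 7/6
18 + 1/(7/6) = 18 + 6/7 = 132/7
15 + 1/(132/7) = 15 + 7/132 = 1987/132

1987/132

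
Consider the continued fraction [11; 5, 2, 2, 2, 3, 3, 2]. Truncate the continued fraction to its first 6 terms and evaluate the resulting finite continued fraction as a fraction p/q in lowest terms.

Use the convergent recurrence hₖ = aₖ·hₖ₋₁ + hₖ₋₂ (and likewise for the denominators kₖ):
a_0 = 11: 11/1
a_1 = 5: 56/5
a_2 = 2: 123/11
a_3 = 2: 302/27
a_4 = 2: 727/65
a_5 = 3: 2483/222

2483/222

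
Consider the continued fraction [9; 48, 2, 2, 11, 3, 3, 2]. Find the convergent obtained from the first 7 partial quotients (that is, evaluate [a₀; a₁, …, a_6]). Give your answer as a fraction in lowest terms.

255429/28316

a_0 = 9: 9/1
a_1 = 48: 433/48
a_2 = 2: 875/97
a_3 = 2: 2183/242
a_4 = 11: 24888/2759
a_5 = 3: 76847/8519
a_6 = 3: 255429/28316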